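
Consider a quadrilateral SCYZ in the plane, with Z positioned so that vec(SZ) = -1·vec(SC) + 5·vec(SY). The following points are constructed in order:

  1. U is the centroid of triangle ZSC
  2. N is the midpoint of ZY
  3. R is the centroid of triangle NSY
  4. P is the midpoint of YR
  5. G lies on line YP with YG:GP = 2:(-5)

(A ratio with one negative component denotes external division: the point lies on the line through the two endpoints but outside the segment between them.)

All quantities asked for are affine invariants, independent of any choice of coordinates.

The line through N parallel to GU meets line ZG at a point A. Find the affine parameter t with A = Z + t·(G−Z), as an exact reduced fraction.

Choose coordinates S = (0, 0), C = (1, 0), Y = (0, 1), Z = (-1, 5).
1. U is the centroid of triangle ZSC ⇒ U = (0, 5/3)
2. N is the midpoint of ZY ⇒ N = (-1/2, 3)
3. R is the centroid of triangle NSY ⇒ R = (-1/6, 4/3)
4. P is the midpoint of YR ⇒ P = (-1/12, 7/6)
5. G lies on line YP with YG:GP = 2:(-5) ⇒ G = (1/18, 8/9)
through N parallel to GU: direction (-1/18, 7/9); meets ZG at A = (-97/192, 295/96)
A = Z + t·(G−Z) with t = 15/32

t = 15/32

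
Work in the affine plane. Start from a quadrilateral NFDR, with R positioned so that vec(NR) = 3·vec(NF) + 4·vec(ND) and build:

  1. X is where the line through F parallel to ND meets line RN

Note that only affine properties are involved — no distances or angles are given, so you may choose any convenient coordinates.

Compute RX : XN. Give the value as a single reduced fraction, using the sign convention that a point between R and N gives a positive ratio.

RX:XN = 2

Work in coordinates with N = (0, 0), F = (1, 0), D = (0, 1), R = (3, 4).
1. X is where the line through F parallel to ND meets line RN ⇒ X = (1, 4/3)
X = R + t·(N−R) with t = 2/3, so RX:XN = t:(1−t) = 2/3:1/3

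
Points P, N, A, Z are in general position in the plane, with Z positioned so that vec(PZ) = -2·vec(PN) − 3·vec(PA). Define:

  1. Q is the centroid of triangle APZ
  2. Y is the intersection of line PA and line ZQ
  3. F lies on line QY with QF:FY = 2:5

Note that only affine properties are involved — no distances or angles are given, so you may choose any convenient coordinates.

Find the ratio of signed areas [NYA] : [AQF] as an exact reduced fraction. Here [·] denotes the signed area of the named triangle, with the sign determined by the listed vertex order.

Set P = (0, 0), N = (1, 0), A = (0, 1), Z = (-2, -3); any affine frame gives the same invariant.
1. Q is the centroid of triangle APZ ⇒ Q = (-2/3, -2/3)
2. Y is the intersection of line PA and line ZQ ⇒ Y = (0, 1/2)
3. F lies on line QY with QF:FY = 2:5 ⇒ F = (-10/21, -1/3)
2·[NYA] = -1/2, 2·[AQF] = 2/21
[NYA]:[AQF] = -1/2:2/21 = -21/4

[NYA]:[AQF] = -21/4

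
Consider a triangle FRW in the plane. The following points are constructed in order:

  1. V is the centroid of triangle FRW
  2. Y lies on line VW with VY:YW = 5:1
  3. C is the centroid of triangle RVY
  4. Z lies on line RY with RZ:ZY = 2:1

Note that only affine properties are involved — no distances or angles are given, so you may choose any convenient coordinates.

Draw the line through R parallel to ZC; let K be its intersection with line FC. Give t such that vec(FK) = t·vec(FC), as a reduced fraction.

t = 3/2

Work in coordinates with F = (0, 0), R = (1, 0), W = (0, 1).
1. V is the centroid of triangle FRW ⇒ V = (1/3, 1/3)
2. Y lies on line VW with VY:YW = 5:1 ⇒ Y = (1/18, 8/9)
3. C is the centroid of triangle RVY ⇒ C = (25/54, 11/27)
4. Z lies on line RY with RZ:ZY = 2:1 ⇒ Z = (10/27, 16/27)
through R parallel to ZC: direction (5/54, -5/27); meets FC at K = (25/36, 11/18)
K = F + t·(C−F) with t = 3/2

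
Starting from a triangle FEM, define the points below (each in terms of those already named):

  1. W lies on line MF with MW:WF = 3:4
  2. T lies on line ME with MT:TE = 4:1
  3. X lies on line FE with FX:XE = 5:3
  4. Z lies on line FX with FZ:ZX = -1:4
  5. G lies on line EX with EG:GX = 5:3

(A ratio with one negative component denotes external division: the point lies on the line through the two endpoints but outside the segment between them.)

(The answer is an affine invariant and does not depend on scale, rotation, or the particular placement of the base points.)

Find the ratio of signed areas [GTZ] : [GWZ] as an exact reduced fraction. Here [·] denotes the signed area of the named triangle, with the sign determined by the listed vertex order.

Set F = (0, 0), E = (1, 0), M = (0, 1); any affine frame gives the same invariant.
1. W lies on line MF with MW:WF = 3:4 ⇒ W = (0, 4/7)
2. T lies on line ME with MT:TE = 4:1 ⇒ T = (4/5, 1/5)
3. X lies on line FE with FX:XE = 5:3 ⇒ X = (5/8, 0)
4. Z lies on line FX with FZ:ZX = -1:4 ⇒ Z = (-5/24, 0)
5. G lies on line EX with EG:GX = 5:3 ⇒ G = (49/64, 0)
2·[GTZ] = 187/960, 2·[GWZ] = 187/336
[GTZ]:[GWZ] = 187/960:187/336 = 7/20

[GTZ]:[GWZ] = 7/20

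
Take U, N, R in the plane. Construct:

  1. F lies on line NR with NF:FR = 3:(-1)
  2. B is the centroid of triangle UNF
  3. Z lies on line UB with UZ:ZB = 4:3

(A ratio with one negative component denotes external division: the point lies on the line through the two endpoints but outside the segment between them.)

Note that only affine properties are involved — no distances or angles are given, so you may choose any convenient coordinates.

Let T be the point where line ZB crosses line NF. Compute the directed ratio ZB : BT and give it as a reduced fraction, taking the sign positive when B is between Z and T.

Assign U = (0, 0), N = (1, 0), R = (0, 1) — the answer is frame-independent, so this choice is without loss of generality.
1. F lies on line NR with NF:FR = 3:(-1) ⇒ F = (-1/2, 3/2)
2. B is the centroid of triangle UNF ⇒ B = (1/6, 1/2)
3. Z lies on line UB with UZ:ZB = 4:3 ⇒ Z = (2/21, 2/7)
line ZB meets NF at T = (1/4, 3/4)
B = Z + t·(T−Z) with t = 6/13, so ZB:BT = 6/13:7/13

ZB:BT = 6/7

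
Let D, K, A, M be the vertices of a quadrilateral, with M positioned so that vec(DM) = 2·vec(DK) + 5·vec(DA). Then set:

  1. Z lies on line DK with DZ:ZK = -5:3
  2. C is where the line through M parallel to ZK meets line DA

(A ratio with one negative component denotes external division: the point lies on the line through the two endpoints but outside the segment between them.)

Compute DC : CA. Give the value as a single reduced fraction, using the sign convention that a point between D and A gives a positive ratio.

Choose coordinates D = (0, 0), K = (1, 0), A = (0, 1), M = (2, 5).
1. Z lies on line DK with DZ:ZK = -5:3 ⇒ Z = (5/2, 0)
2. C is where the line through M parallel to ZK meets line DA ⇒ C = (0, 5)
C = D + t·(A−D) with t = 5, so DC:CA = t:(1−t) = 5:-4

DC:CA = -5/4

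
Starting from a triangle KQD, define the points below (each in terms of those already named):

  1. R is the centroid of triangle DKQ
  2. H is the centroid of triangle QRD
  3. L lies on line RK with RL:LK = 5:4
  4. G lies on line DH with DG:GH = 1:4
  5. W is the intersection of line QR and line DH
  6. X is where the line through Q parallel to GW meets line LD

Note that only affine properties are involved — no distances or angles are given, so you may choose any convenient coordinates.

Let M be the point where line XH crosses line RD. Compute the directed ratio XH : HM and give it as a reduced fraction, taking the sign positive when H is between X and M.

XH:HM = -3/8

Assign K = (0, 0), Q = (1, 0), D = (0, 1) — the answer is frame-independent, so this choice is without loss of generality.
1. R is the centroid of triangle DKQ ⇒ R = (1/3, 1/3)
2. H is the centroid of triangle QRD ⇒ H = (4/9, 4/9)
3. L lies on line RK with RL:LK = 5:4 ⇒ L = (4/27, 4/27)
4. G lies on line DH with DG:GH = 1:4 ⇒ G = (4/45, 8/9)
5. W is the intersection of line QR and line DH ⇒ W = (2/3, 1/6)
6. X is where the line through Q parallel to GW meets line LD ⇒ X = (-1/18, 95/72)
line XH meets RD at M = (-8/9, 25/9)
H = X + t·(M−X) with t = -3/5, so XH:HM = -3/5:8/5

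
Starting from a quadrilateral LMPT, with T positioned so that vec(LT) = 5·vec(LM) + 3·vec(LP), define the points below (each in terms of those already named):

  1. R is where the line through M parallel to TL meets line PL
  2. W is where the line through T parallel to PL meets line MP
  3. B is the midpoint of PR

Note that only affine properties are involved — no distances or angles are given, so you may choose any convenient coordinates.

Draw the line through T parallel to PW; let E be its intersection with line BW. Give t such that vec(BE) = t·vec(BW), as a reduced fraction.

Choose coordinates L = (0, 0), M = (1, 0), P = (0, 1), T = (5, 3).
1. R is where the line through M parallel to TL meets line PL ⇒ R = (0, -3/5)
2. W is where the line through T parallel to PL meets line MP ⇒ W = (5, -4)
3. B is the midpoint of PR ⇒ B = (0, 1/5)
through T parallel to PW: direction (5, -5); meets BW at E = (195/4, -163/4)
E = B + t·(W−B) with t = 39/4

t = 39/4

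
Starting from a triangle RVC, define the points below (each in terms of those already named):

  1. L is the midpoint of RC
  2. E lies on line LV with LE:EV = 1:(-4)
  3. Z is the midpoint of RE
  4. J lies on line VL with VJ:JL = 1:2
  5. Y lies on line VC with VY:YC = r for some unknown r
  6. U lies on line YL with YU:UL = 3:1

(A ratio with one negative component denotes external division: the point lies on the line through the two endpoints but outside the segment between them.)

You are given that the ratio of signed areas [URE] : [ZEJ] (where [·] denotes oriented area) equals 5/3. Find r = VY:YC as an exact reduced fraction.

Assign R = (0, 0), V = (1, 0), C = (0, 1) — the answer is frame-independent, so this choice is without loss of generality.
1. L is the midpoint of RC ⇒ L = (0, 1/2)
2. E lies on line LV with LE:EV = 1:(-4) ⇒ E = (-1/3, 2/3)
3. Z is the midpoint of RE ⇒ Z = (-1/6, 1/3)
4. J lies on line VL with VJ:JL = 1:2 ⇒ J = (2/3, 1/6)
5. With VY:YC = r, write λ = r/(r+1) so Y = V + λ·(C−V); Y is affine-linear in λ
6. U lies on line YL with YU:UL = 3:1 ⇒ U is an affine combination of earlier points and hence also affine-linear in λ
Every point depending on Y is an affine combination of Y and λ-independent points, so each such coordinate is linear in λ; the λ² term in each signed area is a multiple of (C−V)×(C−V) = 0, so 2·[URE] and 2·[ZEJ] are each linear in λ. Evaluating at λ=0 and λ=1:
  2·[URE] = 1/12·λ − 7/24,   2·[ZEJ] = -1/4
So [URE]:[ZEJ] = (1/12·λ − 7/24) / (-1/4). Setting this equal to 5/3:
  1/12·λ − 7/24 = 5/3·(-1/4)  ⇒  λ = -3/2
Then r = λ/(1−λ) = (-3/2)/(5/2) = -3/5. Check: with r = -3/5, Y = (5/2, -3/2) and [URE]:[ZEJ] = 5/3 as required.

r = -3/5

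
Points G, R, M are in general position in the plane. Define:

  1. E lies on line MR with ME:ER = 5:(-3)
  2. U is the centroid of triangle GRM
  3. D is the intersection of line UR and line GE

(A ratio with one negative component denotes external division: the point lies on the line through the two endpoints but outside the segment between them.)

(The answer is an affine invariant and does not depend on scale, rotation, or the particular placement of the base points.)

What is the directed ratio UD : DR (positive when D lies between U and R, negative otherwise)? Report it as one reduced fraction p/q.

UD:DR = -8/9

Choose coordinates G = (0, 0), R = (1, 0), M = (0, 1).
1. E lies on line MR with ME:ER = 5:(-3) ⇒ E = (5/2, -3/2)
2. U is the centroid of triangle GRM ⇒ U = (1/3, 1/3)
3. D is the intersection of line UR and line GE ⇒ D = (-5, 3)
D = U + t·(R−U) with t = -8, so UD:DR = t:(1−t) = -8:9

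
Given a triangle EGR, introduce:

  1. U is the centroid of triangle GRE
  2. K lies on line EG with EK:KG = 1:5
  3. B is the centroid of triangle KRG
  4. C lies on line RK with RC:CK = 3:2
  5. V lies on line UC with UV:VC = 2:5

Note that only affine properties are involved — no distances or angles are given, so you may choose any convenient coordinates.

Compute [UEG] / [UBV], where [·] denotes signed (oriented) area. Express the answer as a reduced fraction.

Work in coordinates with E = (0, 0), G = (1, 0), R = (0, 1).
1. U is the centroid of triangle GRE ⇒ U = (1/3, 1/3)
2. K lies on line EG with EK:KG = 1:5 ⇒ K = (1/6, 0)
3. B is the centroid of triangle KRG ⇒ B = (7/18, 1/3)
4. C lies on line RK with RC:CK = 3:2 ⇒ C = (1/10, 2/5)
5. V lies on line UC with UV:VC = 2:5 ⇒ V = (4/15, 37/105)
2·[UEG] = 1/3, 2·[UBV] = 1/945
[UEG]:[UBV] = 1/3:1/945 = 315

[UEG]:[UBV] = 315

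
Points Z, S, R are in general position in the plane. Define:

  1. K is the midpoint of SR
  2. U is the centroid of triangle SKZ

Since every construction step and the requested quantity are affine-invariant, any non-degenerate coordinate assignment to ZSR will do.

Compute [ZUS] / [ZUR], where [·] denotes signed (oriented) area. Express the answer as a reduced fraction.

Set Z = (0, 0), S = (1, 0), R = (0, 1); any affine frame gives the same invariant.
1. K is the midpoint of SR ⇒ K = (1/2, 1/2)
2. U is the centroid of triangle SKZ ⇒ U = (1/2, 1/6)
2·[ZUS] = -1/6, 2·[ZUR] = 1/2
[ZUS]:[ZUR] = -1/6:1/2 = -1/3

[ZUS]:[ZUR] = -1/3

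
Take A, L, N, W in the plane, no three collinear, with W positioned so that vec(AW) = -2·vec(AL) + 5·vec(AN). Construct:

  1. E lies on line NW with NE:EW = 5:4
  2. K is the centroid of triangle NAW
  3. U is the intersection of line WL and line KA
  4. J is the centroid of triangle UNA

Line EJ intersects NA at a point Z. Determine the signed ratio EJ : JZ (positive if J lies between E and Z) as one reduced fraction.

Work in coordinates with A = (0, 0), L = (1, 0), N = (0, 1), W = (-2, 5).
1. E lies on line NW with NE:EW = 5:4 ⇒ E = (-10/9, 29/9)
2. K is the centroid of triangle NAW ⇒ K = (-2/3, 2)
3. U is the intersection of line WL and line KA ⇒ U = (-5/4, 15/4)
4. J is the centroid of triangle UNA ⇒ J = (-5/12, 19/12)
line EJ meets NA at Z = (0, 3/5)
J = E + t·(Z−E) with t = 5/8, so EJ:JZ = 5/8:3/8

EJ:JZ = 5/3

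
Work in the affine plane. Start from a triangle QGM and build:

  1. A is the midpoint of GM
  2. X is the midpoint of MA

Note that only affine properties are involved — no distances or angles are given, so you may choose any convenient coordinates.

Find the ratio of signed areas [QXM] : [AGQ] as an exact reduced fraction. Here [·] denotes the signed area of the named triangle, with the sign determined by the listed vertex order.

Assign Q = (0, 0), G = (1, 0), M = (0, 1) — the answer is frame-independent, so this choice is without loss of generality.
1. A is the midpoint of GM ⇒ A = (1/2, 1/2)
2. X is the midpoint of MA ⇒ X = (1/4, 3/4)
2·[QXM] = 1/4, 2·[AGQ] = -1/2
[QXM]:[AGQ] = 1/4:-1/2 = -1/2

[QXM]:[AGQ] = -1/2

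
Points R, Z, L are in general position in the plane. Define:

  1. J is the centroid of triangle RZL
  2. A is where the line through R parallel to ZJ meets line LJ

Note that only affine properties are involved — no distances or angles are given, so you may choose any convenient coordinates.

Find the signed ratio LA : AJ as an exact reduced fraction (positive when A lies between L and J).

LA:AJ = -2

Choose coordinates R = (0, 0), Z = (1, 0), L = (0, 1).
1. J is the centroid of triangle RZL ⇒ J = (1/3, 1/3)
2. A is where the line through R parallel to ZJ meets line LJ ⇒ A = (2/3, -1/3)
A = L + t·(J−L) with t = 2, so LA:AJ = t:(1−t) = 2:-1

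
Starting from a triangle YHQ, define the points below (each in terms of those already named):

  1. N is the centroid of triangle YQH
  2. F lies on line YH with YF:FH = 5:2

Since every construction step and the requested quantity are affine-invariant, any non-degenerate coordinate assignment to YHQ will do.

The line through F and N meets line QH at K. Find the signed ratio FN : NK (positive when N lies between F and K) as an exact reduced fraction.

FN:NK = -1/7

Work in coordinates with Y = (0, 0), H = (1, 0), Q = (0, 1).
1. N is the centroid of triangle YQH ⇒ N = (1/3, 1/3)
2. F lies on line YH with YF:FH = 5:2 ⇒ F = (5/7, 0)
line FN meets QH at K = (3, -2)
N = F + t·(K−F) with t = -1/6, so FN:NK = -1/6:7/6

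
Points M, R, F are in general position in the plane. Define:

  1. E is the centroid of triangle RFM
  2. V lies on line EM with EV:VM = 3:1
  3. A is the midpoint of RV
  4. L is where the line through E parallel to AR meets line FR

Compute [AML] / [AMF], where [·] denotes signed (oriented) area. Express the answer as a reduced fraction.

Set M = (0, 0), R = (1, 0), F = (0, 1); any affine frame gives the same invariant.
1. E is the centroid of triangle RFM ⇒ E = (1/3, 1/3)
2. V lies on line EM with EV:VM = 3:1 ⇒ V = (1/12, 1/12)
3. A is the midpoint of RV ⇒ A = (13/24, 1/24)
4. L is where the line through E parallel to AR meets line FR ⇒ L = (7/10, 3/10)
2·[AML] = -2/15, 2·[AMF] = -13/24
[AML]:[AMF] = -2/15:-13/24 = 16/65

[AML]:[AMF] = 16/65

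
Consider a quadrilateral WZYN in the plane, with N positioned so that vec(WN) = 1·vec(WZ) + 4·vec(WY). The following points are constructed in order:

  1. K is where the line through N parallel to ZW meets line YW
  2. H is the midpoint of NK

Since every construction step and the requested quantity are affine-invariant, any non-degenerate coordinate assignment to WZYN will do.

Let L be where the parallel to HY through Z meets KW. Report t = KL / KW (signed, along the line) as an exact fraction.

t = 5/2

Choose coordinates W = (0, 0), Z = (1, 0), Y = (0, 1), N = (1, 4).
1. K is where the line through N parallel to ZW meets line YW ⇒ K = (0, 4)
2. H is the midpoint of NK ⇒ H = (1/2, 4)
through Z parallel to HY: direction (-1/2, -3); meets KW at L = (0, -6)
L = K + t·(W−K) with t = 5/2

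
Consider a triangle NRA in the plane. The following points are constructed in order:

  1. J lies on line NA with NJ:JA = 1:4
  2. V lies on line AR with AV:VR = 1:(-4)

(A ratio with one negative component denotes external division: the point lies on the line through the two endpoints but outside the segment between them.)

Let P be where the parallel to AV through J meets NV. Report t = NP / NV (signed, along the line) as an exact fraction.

t = 1/5

Work in coordinates with N = (0, 0), R = (1, 0), A = (0, 1).
1. J lies on line NA with NJ:JA = 1:4 ⇒ J = (0, 1/5)
2. V lies on line AR with AV:VR = 1:(-4) ⇒ V = (-1/3, 4/3)
through J parallel to AV: direction (-1/3, 1/3); meets NV at P = (-1/15, 4/15)
P = N + t·(V−N) with t = 1/5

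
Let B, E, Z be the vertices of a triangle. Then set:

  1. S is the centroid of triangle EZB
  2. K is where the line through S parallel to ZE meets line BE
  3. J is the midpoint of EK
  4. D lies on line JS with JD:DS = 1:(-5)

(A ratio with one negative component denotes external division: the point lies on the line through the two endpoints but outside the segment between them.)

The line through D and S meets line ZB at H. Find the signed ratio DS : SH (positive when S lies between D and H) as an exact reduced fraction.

DS:SH = 15/8

Work in coordinates with B = (0, 0), E = (1, 0), Z = (0, 1).
1. S is the centroid of triangle EZB ⇒ S = (1/3, 1/3)
2. K is where the line through S parallel to ZE meets line BE ⇒ K = (2/3, 0)
3. J is the midpoint of EK ⇒ J = (5/6, 0)
4. D lies on line JS with JD:DS = 1:(-5) ⇒ D = (23/24, -1/12)
line DS meets ZB at H = (0, 5/9)
S = D + t·(H−D) with t = 15/23, so DS:SH = 15/23:8/23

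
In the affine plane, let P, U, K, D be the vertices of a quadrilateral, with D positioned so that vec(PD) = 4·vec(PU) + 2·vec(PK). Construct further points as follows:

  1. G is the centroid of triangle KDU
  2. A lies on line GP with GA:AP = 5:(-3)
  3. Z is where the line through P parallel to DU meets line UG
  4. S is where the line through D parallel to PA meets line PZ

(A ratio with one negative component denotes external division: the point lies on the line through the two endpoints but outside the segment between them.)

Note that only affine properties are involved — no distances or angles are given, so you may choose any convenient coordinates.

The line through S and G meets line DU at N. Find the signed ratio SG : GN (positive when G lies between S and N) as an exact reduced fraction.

Choose coordinates P = (0, 0), U = (1, 0), K = (0, 1), D = (4, 2).
1. G is the centroid of triangle KDU ⇒ G = (5/3, 1)
2. A lies on line GP with GA:AP = 5:(-3) ⇒ A = (-5/2, -3/2)
3. Z is where the line through P parallel to DU meets line UG ⇒ Z = (9/5, 6/5)
4. S is where the line through D parallel to PA meets line PZ ⇒ S = (-6, -4)
line SG meets DU at N = (40, 26)
G = S + t·(N−S) with t = 1/6, so SG:GN = 1/6:5/6

SG:GN = 1/5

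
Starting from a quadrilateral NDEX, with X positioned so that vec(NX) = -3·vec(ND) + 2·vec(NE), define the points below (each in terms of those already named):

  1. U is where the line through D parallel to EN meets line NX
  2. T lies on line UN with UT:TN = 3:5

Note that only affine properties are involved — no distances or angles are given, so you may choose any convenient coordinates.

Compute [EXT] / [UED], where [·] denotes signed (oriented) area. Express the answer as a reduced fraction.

Assign N = (0, 0), D = (1, 0), E = (0, 1), X = (-3, 2) — the answer is frame-independent, so this choice is without loss of generality.
1. U is where the line through D parallel to EN meets line NX ⇒ U = (1, -2/3)
2. T lies on line UN with UT:TN = 3:5 ⇒ T = (5/8, -5/12)
2·[EXT] = 29/8, 2·[UED] = -2/3
[EXT]:[UED] = 29/8:-2/3 = -87/16

[EXT]:[UED] = -87/16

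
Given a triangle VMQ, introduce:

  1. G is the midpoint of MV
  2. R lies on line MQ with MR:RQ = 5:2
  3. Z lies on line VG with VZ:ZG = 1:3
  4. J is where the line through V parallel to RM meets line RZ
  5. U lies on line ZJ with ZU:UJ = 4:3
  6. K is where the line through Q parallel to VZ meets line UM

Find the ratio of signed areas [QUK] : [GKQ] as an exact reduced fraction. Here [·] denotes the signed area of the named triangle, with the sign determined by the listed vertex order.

[QUK]:[GKQ] = 363/343

Choose coordinates V = (0, 0), M = (1, 0), Q = (0, 1).
1. G is the midpoint of MV ⇒ G = (1/2, 0)
2. R lies on line MQ with MR:RQ = 5:2 ⇒ R = (2/7, 5/7)
3. Z lies on line VG with VZ:ZG = 1:3 ⇒ Z = (1/8, 0)
4. J is where the line through V parallel to RM meets line RZ ⇒ J = (5/49, -5/49)
5. U lies on line ZJ with ZU:UJ = 4:3 ⇒ U = (307/2744, -20/343)
6. K is where the line through Q parallel to VZ meets line UM ⇒ K = (2597/160, 1)
2·[QUK] = 19239/1120, 2·[GKQ] = 2597/160
[QUK]:[GKQ] = 19239/1120:2597/160 = 363/343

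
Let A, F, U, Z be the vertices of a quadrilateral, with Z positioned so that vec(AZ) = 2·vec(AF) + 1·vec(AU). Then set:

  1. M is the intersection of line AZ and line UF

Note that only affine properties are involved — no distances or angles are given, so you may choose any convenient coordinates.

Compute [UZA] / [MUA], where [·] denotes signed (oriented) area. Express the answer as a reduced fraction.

[UZA]:[MUA] = -3

Assign A = (0, 0), F = (1, 0), U = (0, 1), Z = (2, 1) — the answer is frame-independent, so this choice is without loss of generality.
1. M is the intersection of line AZ and line UF ⇒ M = (2/3, 1/3)
2·[UZA] = -2, 2·[MUA] = 2/3
[UZA]:[MUA] = -2:2/3 = -3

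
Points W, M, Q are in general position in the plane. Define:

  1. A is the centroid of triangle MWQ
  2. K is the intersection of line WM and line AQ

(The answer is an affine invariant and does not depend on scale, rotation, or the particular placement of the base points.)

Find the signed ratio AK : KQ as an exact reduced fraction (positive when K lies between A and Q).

Choose coordinates W = (0, 0), M = (1, 0), Q = (0, 1).
1. A is the centroid of triangle MWQ ⇒ A = (1/3, 1/3)
2. K is the intersection of line WM and line AQ ⇒ K = (1/2, 0)
K = A + t·(Q−A) with t = -1/2, so AK:KQ = t:(1−t) = -1/2:3/2

AK:KQ = -1/3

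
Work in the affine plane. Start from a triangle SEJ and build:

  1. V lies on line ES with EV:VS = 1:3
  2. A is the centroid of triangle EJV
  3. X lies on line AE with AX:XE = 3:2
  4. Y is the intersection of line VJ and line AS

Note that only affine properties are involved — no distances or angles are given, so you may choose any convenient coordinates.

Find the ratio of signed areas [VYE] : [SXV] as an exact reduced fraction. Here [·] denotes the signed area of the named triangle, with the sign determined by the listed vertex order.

[VYE]:[SXV] = 3/4

Set S = (0, 0), E = (1, 0), J = (0, 1); any affine frame gives the same invariant.
1. V lies on line ES with EV:VS = 1:3 ⇒ V = (3/4, 0)
2. A is the centroid of triangle EJV ⇒ A = (7/12, 1/3)
3. X lies on line AE with AX:XE = 3:2 ⇒ X = (5/6, 2/15)
4. Y is the intersection of line VJ and line AS ⇒ Y = (21/40, 3/10)
2·[VYE] = -3/40, 2·[SXV] = -1/10
[VYE]:[SXV] = -3/40:-1/10 = 3/4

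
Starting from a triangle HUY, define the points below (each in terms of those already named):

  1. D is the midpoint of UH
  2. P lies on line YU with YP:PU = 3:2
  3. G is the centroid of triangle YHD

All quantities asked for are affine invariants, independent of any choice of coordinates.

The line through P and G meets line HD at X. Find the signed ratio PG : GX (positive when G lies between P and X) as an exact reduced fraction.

PG:GX = 1/5

Set H = (0, 0), U = (1, 0), Y = (0, 1); any affine frame gives the same invariant.
1. D is the midpoint of UH ⇒ D = (1/2, 0)
2. P lies on line YU with YP:PU = 3:2 ⇒ P = (3/5, 2/5)
3. G is the centroid of triangle YHD ⇒ G = (1/6, 1/3)
line PG meets HD at X = (-2, 0)
G = P + t·(X−P) with t = 1/6, so PG:GX = 1/6:5/6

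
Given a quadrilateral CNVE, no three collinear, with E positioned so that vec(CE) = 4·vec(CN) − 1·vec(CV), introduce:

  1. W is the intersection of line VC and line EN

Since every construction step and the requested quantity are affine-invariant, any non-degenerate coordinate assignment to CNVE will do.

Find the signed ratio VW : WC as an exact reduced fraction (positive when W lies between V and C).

VW:WC = 2

Choose coordinates C = (0, 0), N = (1, 0), V = (0, 1), E = (4, -1).
1. W is the intersection of line VC and line EN ⇒ W = (0, 1/3)
W = V + t·(C−V) with t = 2/3, so VW:WC = t:(1−t) = 2/3:1/3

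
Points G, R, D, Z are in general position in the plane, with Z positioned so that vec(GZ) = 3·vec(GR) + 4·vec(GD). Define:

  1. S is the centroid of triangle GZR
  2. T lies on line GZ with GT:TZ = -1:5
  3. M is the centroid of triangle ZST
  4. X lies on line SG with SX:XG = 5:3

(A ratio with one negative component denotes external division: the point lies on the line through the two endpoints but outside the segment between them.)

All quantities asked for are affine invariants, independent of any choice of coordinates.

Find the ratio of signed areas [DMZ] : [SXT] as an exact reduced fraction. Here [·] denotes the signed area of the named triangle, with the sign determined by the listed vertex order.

Assign G = (0, 0), R = (1, 0), D = (0, 1), Z = (3, 4) — the answer is frame-independent, so this choice is without loss of generality.
1. S is the centroid of triangle GZR ⇒ S = (4/3, 4/3)
2. T lies on line GZ with GT:TZ = -1:5 ⇒ T = (-3/4, -1)
3. M is the centroid of triangle ZST ⇒ M = (43/36, 13/9)
4. X lies on line SG with SX:XG = 5:3 ⇒ X = (1/2, 1/2)
2·[DMZ] = 9/4, 2·[SXT] = 5/24
[DMZ]:[SXT] = 9/4:5/24 = 54/5

[DMZ]:[SXT] = 54/5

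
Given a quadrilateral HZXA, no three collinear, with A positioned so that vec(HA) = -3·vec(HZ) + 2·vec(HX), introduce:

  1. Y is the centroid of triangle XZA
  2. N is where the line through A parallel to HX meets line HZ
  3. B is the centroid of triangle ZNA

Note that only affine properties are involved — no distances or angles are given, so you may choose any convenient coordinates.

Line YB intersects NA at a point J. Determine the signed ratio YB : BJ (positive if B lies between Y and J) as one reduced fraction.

Choose coordinates H = (0, 0), Z = (1, 0), X = (0, 1), A = (-3, 2).
1. Y is the centroid of triangle XZA ⇒ Y = (-2/3, 1)
2. N is where the line through A parallel to HX meets line HZ ⇒ N = (-3, 0)
3. B is the centroid of triangle ZNA ⇒ B = (-5/3, 2/3)
line YB meets NA at J = (-3, 2/9)
B = Y + t·(J−Y) with t = 3/7, so YB:BJ = 3/7:4/7

YB:BJ = 3/4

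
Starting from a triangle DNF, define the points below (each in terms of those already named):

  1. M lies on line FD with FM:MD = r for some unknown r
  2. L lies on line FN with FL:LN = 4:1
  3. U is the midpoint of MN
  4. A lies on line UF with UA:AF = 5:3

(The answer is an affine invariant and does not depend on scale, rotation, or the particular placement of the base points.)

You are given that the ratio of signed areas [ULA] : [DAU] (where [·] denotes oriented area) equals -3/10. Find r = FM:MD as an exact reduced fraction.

r = 3/5

Work in coordinates with D = (0, 0), N = (1, 0), F = (0, 1).
1. With FM:MD = r, write λ = r/(r+1) so M = F + λ·(D−F); M is affine-linear in λ
2. L lies on line FN with FL:LN = 4:1 ⇒ L = (4/5, 1/5)
3. U is the midpoint of MN ⇒ U is an affine combination of earlier points and hence also affine-linear in λ
4. A lies on line UF with UA:AF = 5:3 ⇒ A is an affine combination of earlier points and hence also affine-linear in λ
Every point depending on M is an affine combination of M and λ-independent points, so each such coordinate is linear in λ; the λ² term in each signed area is a multiple of (D−F)×(D−F) = 0, so 2·[ULA] and 2·[DAU] are each linear in λ. Evaluating at λ=0 and λ=1:
  2·[ULA] = 1/4·λ,   2·[DAU] = -5/16
So [ULA]:[DAU] = (1/4·λ) / (-5/16). Setting this equal to -3/10:
  1/4·λ = -3/10·(-5/16)  ⇒  λ = 3/8
Then r = λ/(1−λ) = (3/8)/(5/8) = 3/5. Check: with r = 3/5, M = (0, 5/8) and [ULA]:[DAU] = -3/10 as required.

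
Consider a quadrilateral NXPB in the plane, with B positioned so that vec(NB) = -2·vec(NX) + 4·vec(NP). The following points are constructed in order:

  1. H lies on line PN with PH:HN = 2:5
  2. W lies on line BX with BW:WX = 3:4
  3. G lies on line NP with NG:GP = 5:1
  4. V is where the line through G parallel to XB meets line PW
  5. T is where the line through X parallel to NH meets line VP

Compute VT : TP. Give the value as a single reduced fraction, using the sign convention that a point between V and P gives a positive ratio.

Set N = (0, 0), X = (1, 0), P = (0, 1), B = (-2, 4); any affine frame gives the same invariant.
1. H lies on line PN with PH:HN = 2:5 ⇒ H = (0, 5/7)
2. W lies on line BX with BW:WX = 3:4 ⇒ W = (-5/7, 16/7)
3. G lies on line NP with NG:GP = 5:1 ⇒ G = (0, 5/6)
4. V is where the line through G parallel to XB meets line PW ⇒ V = (5/14, 5/14)
5. T is where the line through X parallel to NH meets line VP ⇒ T = (1, -4/5)
T = V + t·(P−V) with t = -9/5, so VT:TP = t:(1−t) = -9/5:14/5

VT:TP = -9/14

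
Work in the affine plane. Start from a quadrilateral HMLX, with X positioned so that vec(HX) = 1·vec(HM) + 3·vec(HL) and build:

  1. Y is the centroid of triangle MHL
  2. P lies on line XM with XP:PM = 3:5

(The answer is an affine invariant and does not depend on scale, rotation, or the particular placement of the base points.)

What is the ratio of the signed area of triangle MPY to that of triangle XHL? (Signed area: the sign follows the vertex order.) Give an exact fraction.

Work in coordinates with H = (0, 0), M = (1, 0), L = (0, 1), X = (1, 3).
1. Y is the centroid of triangle MHL ⇒ Y = (1/3, 1/3)
2. P lies on line XM with XP:PM = 3:5 ⇒ P = (1, 15/8)
2·[MPY] = 5/4, 2·[XHL] = -1
[MPY]:[XHL] = 5/4:-1 = -5/4

[MPY]:[XHL] = -5/4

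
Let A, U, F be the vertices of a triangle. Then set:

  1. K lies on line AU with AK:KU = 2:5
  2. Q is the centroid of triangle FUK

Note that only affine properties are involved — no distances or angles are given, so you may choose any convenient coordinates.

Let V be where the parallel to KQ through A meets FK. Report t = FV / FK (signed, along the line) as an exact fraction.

t = 3/5

Choose coordinates A = (0, 0), U = (1, 0), F = (0, 1).
1. K lies on line AU with AK:KU = 2:5 ⇒ K = (2/7, 0)
2. Q is the centroid of triangle FUK ⇒ Q = (3/7, 1/3)
through A parallel to KQ: direction (1/7, 1/3); meets FK at V = (6/35, 2/5)
V = F + t·(K−F) with t = 3/5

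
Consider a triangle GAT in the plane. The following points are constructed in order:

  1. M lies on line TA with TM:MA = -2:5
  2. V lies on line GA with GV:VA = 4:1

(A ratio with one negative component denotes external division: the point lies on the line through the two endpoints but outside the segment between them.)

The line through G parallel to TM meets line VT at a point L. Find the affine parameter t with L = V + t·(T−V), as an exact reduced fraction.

t = -4

Assign G = (0, 0), A = (1, 0), T = (0, 1) — the answer is frame-independent, so this choice is without loss of generality.
1. M lies on line TA with TM:MA = -2:5 ⇒ M = (-2/3, 5/3)
2. V lies on line GA with GV:VA = 4:1 ⇒ V = (4/5, 0)
through G parallel to TM: direction (-2/3, 2/3); meets VT at L = (4, -4)
L = V + t·(T−V) with t = -4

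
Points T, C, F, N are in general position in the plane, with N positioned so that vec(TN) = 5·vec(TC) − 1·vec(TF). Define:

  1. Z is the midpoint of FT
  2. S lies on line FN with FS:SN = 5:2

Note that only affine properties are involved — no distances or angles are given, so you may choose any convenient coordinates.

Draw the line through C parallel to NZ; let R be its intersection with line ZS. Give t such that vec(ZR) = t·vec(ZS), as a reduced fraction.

Choose coordinates T = (0, 0), C = (1, 0), F = (0, 1), N = (5, -1).
1. Z is the midpoint of FT ⇒ Z = (0, 1/2)
2. S lies on line FN with FS:SN = 5:2 ⇒ S = (25/7, -3/7)
through C parallel to NZ: direction (-5, 3/2); meets ZS at R = (-5, 9/5)
R = Z + t·(S−Z) with t = -7/5

t = -7/5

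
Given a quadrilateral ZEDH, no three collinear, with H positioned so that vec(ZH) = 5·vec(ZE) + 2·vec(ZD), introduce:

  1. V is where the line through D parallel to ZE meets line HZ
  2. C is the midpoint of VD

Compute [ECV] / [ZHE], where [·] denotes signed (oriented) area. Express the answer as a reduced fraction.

[ECV]:[ZHE] = 5/8

Set Z = (0, 0), E = (1, 0), D = (0, 1), H = (5, 2); any affine frame gives the same invariant.
1. V is where the line through D parallel to ZE meets line HZ ⇒ V = (5/2, 1)
2. C is the midpoint of VD ⇒ C = (5/4, 1)
2·[ECV] = -5/4, 2·[ZHE] = -2
[ECV]:[ZHE] = -5/4:-2 = 5/8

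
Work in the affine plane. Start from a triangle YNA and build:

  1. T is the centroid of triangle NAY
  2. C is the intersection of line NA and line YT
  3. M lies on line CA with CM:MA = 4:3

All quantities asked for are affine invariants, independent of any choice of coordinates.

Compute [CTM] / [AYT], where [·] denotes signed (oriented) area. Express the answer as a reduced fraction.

[CTM]:[AYT] = -2/7

Assign Y = (0, 0), N = (1, 0), A = (0, 1) — the answer is frame-independent, so this choice is without loss of generality.
1. T is the centroid of triangle NAY ⇒ T = (1/3, 1/3)
2. C is the intersection of line NA and line YT ⇒ C = (1/2, 1/2)
3. M lies on line CA with CM:MA = 4:3 ⇒ M = (3/14, 11/14)
2·[CTM] = -2/21, 2·[AYT] = 1/3
[CTM]:[AYT] = -2/21:1/3 = -2/7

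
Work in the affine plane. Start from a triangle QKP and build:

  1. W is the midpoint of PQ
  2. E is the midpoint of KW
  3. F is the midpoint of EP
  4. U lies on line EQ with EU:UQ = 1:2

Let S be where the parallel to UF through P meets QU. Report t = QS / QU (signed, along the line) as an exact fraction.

Work in coordinates with Q = (0, 0), K = (1, 0), P = (0, 1).
1. W is the midpoint of PQ ⇒ W = (0, 1/2)
2. E is the midpoint of KW ⇒ E = (1/2, 1/4)
3. F is the midpoint of EP ⇒ F = (1/4, 5/8)
4. U lies on line EQ with EU:UQ = 1:2 ⇒ U = (1/3, 1/6)
through P parallel to UF: direction (-1/12, 11/24); meets QU at S = (1/6, 1/12)
S = Q + t·(U−Q) with t = 1/2

t = 1/2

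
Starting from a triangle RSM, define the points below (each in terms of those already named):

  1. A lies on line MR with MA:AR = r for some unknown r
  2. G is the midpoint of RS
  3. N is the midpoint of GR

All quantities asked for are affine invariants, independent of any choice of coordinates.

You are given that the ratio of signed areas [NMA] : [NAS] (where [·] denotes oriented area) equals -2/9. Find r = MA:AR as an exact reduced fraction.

Set R = (0, 0), S = (1, 0), M = (0, 1); any affine frame gives the same invariant.
1. With MA:AR = r, write λ = r/(r+1) so A = M + λ·(R−M); A is affine-linear in λ
2. G is the midpoint of RS ⇒ G = (1/2, 0)
3. N is the midpoint of GR ⇒ N = (1/4, 0)
Every point depending on A is an affine combination of A and λ-independent points, so each such coordinate is linear in λ; the λ² term in each signed area is a multiple of (R−M)×(R−M) = 0, so 2·[NMA] and 2·[NAS] are each linear in λ. Evaluating at λ=0 and λ=1:
  2·[NMA] = 1/4·λ,   2·[NAS] = 3/4·λ − 3/4
So [NMA]:[NAS] = (1/4·λ) / (3/4·λ − 3/4). Setting this equal to -2/9:
  1/4·λ = -2/9·(3/4·λ − 3/4)  ⇒  λ = 2/5
Then r = λ/(1−λ) = (2/5)/(3/5) = 2/3. Check: with r = 2/3, A = (0, 3/5) and [NMA]:[NAS] = -2/9 as required.

r = 2/3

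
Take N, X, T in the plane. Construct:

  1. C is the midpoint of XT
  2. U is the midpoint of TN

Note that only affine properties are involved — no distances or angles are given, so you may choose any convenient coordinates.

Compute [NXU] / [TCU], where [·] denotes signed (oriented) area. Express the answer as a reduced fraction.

Choose coordinates N = (0, 0), X = (1, 0), T = (0, 1).
1. C is the midpoint of XT ⇒ C = (1/2, 1/2)
2. U is the midpoint of TN ⇒ U = (0, 1/2)
2·[NXU] = 1/2, 2·[TCU] = -1/4
[NXU]:[TCU] = 1/2:-1/4 = -2

[NXU]:[TCU] = -2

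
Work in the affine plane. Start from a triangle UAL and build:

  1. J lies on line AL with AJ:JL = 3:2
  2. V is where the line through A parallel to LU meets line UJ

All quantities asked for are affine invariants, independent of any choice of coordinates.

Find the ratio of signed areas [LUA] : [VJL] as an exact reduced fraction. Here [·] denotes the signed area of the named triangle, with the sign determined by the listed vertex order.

Set U = (0, 0), A = (1, 0), L = (0, 1); any affine frame gives the same invariant.
1. J lies on line AL with AJ:JL = 3:2 ⇒ J = (2/5, 3/5)
2. V is where the line through A parallel to LU meets line UJ ⇒ V = (1, 3/2)
2·[LUA] = 1, 2·[VJL] = -3/5
[LUA]:[VJL] = 1:-3/5 = -5/3

[LUA]:[VJL] = -5/3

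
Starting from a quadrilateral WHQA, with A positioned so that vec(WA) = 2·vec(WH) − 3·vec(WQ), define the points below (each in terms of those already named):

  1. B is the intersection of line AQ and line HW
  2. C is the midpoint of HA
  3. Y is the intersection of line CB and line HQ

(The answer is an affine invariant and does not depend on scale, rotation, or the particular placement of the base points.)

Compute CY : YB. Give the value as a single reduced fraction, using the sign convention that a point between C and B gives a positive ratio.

Set W = (0, 0), H = (1, 0), Q = (0, 1), A = (2, -3); any affine frame gives the same invariant.
1. B is the intersection of line AQ and line HW ⇒ B = (1/2, 0)
2. C is the midpoint of HA ⇒ C = (3/2, -3/2)
3. Y is the intersection of line CB and line HQ ⇒ Y = (-1/2, 3/2)
Y = C + t·(B−C) with t = 2, so CY:YB = t:(1−t) = 2:-1

CY:YB = -2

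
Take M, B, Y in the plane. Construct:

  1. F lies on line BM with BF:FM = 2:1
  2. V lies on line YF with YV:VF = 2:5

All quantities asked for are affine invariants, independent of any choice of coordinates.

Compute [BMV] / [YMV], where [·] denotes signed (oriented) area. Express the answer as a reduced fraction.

Set M = (0, 0), B = (1, 0), Y = (0, 1); any affine frame gives the same invariant.
1. F lies on line BM with BF:FM = 2:1 ⇒ F = (1/3, 0)
2. V lies on line YF with YV:VF = 2:5 ⇒ V = (2/21, 5/7)
2·[BMV] = -5/7, 2·[YMV] = 2/21
[BMV]:[YMV] = -5/7:2/21 = -15/2

[BMV]:[YMV] = -15/2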